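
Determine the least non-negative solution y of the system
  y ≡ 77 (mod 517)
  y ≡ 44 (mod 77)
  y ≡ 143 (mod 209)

13519

gcd(517, 77) = 11 and 11 | (44 − 77), so the pair is consistent; merging gives y ≡ 2662 (mod 3619), where 3619 = lcm(517, 77).
gcd(3619, 209) = 11 and 11 | (143 − 2662), so the pair is consistent; merging gives y ≡ 13519 (mod 68761), where 68761 = lcm(3619, 209).
The solution is unique modulo lcm(517, 77, 209) = 68761.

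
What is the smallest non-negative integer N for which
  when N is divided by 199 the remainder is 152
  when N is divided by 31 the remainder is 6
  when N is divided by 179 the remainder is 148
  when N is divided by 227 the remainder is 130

130508332

The moduli are pairwise coprime; M = 199·31·179·227 = 250664977.
M/199 = 1259623; 1259623 ≡ 152 (mod 199); 152·127 ≡ 1, so inverse 127.
M/31 = 8085967; 8085967 ≡ 20 (mod 31); 20·14 ≡ 1, so inverse 14.
M/179 = 1400363; 1400363 ≡ 46 (mod 179); 46·144 ≡ 1, so inverse 144.
M/227 = 1104251; 1104251 ≡ 123 (mod 227); 123·24 ≡ 1, so inverse 24.
N ≡ 152·1259623·127 + 6·8085967·14 + 148·1400363·144 + 130·1104251·24 = 58284782996.
58284782996 mod 250664977 = 130508332.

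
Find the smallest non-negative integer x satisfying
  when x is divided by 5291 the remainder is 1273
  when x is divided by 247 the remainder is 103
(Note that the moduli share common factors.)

17146

gcd(5291, 247) = 13 and 13 | (103 − 1273), so the pair is consistent; merging gives x ≡ 17146 (mod 100529), where 100529 = lcm(5291, 247).
The solution is unique modulo lcm(5291, 247) = 100529.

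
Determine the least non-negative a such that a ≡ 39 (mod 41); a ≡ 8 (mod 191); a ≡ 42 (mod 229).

The moduli are pairwise coprime; N = 41·191·229 = 1793299.
N/41 = 43739; 43739 ≡ 33 (mod 41); 33·5 ≡ 1, so inverse 5.
N/191 = 9389; 9389 ≡ 30 (mod 191); 30·121 ≡ 1, so inverse 121.
N/229 = 7831; 7831 ≡ 45 (mod 229); 45·56 ≡ 1, so inverse 56.
a ≡ 39·43739·5 + 8·9389·121 + 42·7831·56 = 36036169.
36036169 mod 1793299 = 170189.

170189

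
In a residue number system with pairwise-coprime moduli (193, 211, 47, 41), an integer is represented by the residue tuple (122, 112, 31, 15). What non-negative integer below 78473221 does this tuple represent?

48994523

The moduli are pairwise coprime; N = 193·211·47·41 = 78473221.
N/193 = 406597; 406597 ≡ 139 (mod 193); 139·25 ≡ 1, so inverse 25.
N/211 = 371911; 371911 ≡ 129 (mod 211); 129·18 ≡ 1, so inverse 18.
N/47 = 1669643; 1669643 ≡ 15 (mod 47); 15·22 ≡ 1, so inverse 22.
N/41 = 1913981; 1913981 ≡ 19 (mod 41); 19·13 ≡ 1, so inverse 13.
x ≡ 122·406597·25 + 112·371911·18 + 31·1669643·22 + 15·1913981·13 = 3501816247.
3501816247 mod 78473221 = 48994523.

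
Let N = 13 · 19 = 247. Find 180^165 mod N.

216

Mod 13: 180 ≡ 11; by Fermat, exponent reduces to 165 mod 12 = 9; 11^9 ≡ 8 (mod 13).
Mod 19: 180 ≡ 9; by Fermat, exponent reduces to 165 mod 18 = 3; 9^3 ≡ 7 (mod 19).
Combine by CRT: x ≡ 8 (mod 13), x ≡ 7 (mod 19) ⇒ x ≡ 216 (mod 247).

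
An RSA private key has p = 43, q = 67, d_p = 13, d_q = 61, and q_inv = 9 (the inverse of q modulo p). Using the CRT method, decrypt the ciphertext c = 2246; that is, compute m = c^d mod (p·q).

m₁ = c^(d_p) mod p: c ≡ 10 (mod 43), and 10^13 mod 43 = 38.
m₂ = c^(d_q) mod q: c ≡ 35 (mod 67), and 35^61 mod 67 = 55.
h = q_inv·(m₁ − m₂) mod p = 9·(38 − 55) mod 43 = 19.
m = m₂ + h·q = 55 + 19·67 = 1328.

1328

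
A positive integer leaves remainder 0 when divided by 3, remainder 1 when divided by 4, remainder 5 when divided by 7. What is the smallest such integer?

Combine the congruences pairwise.
From m ≡ 0 (mod 3) write m = 0 + 3t. Substituting into m ≡ 1 (mod 4) gives 3t ≡ 1 (mod 4), and since 3⁻¹ ≡ 3 (mod 4), t ≡ 3. Hence m ≡ 0 + 3·3 = 9 (mod 12).
From m ≡ 9 (mod 12) write m = 9 + 12t. Substituting into m ≡ 5 (mod 7) gives 12t ≡ 3 (mod 7), and since 5⁻¹ ≡ 3 (mod 7), t ≡ 2. Hence m ≡ 9 + 12·2 = 33 (mod 84).

33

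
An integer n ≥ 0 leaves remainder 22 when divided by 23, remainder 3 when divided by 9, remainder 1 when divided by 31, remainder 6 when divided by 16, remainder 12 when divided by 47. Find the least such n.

From n ≡ 22 (mod 23) write n = 22 + 23t. Substituting into n ≡ 3 (mod 9) gives 23t ≡ 8 (mod 9), and since 5⁻¹ ≡ 2 (mod 9), t ≡ 7. Hence n ≡ 22 + 23·7 = 183 (mod 207).
From n ≡ 183 (mod 207) write n = 183 + 207t. Substituting into n ≡ 1 (mod 31) gives 207t ≡ 4 (mod 31), and since 21⁻¹ ≡ 3 (mod 31), t ≡ 12. Hence n ≡ 183 + 207·12 = 2667 (mod 6417).
From n ≡ 2667 (mod 6417) write n = 2667 + 6417t. Substituting into n ≡ 6 (mod 16) gives 6417t ≡ 11 (mod 16), and since 1⁻¹ ≡ 1 (mod 16), t ≡ 11. Hence n ≡ 2667 + 6417·11 = 73254 (mod 102672).
From n ≡ 73254 (mod 102672) write n = 73254 + 102672t. Substituting into n ≡ 12 (mod 47) gives 102672t ≡ 31 (mod 47), and since 24⁻¹ ≡ 2 (mod 47), t ≡ 15. Hence n ≡ 73254 + 102672·15 = 1613334 (mod 4825584).

1613334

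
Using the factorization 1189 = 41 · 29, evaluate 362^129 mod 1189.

69

Mod 41: 362 ≡ 34; by Fermat, exponent reduces to 129 mod 40 = 9; 34^9 ≡ 28 (mod 41).
Mod 29: 362 ≡ 14; by Fermat, exponent reduces to 129 mod 28 = 17; 14^17 ≡ 11 (mod 29).
Combine by CRT: x ≡ 28 (mod 41), x ≡ 11 (mod 29) ⇒ x ≡ 69 (mod 1189).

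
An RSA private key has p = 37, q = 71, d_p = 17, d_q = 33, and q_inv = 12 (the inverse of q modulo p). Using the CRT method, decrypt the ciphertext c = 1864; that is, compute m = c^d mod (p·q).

584

m₁ = c^(d_p) mod p: c ≡ 14 (mod 37), and 14^17 mod 37 = 29.
m₂ = c^(d_q) mod q: c ≡ 18 (mod 71), and 18^33 mod 71 = 16.
h = q_inv·(m₁ − m₂) mod p = 12·(29 − 16) mod 37 = 8.
m = m₂ + h·q = 16 + 8·71 = 584.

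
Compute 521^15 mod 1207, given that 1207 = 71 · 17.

Mod 71: 521 ≡ 24; 24^15 ≡ 32 (mod 71).
Mod 17: 521 ≡ 11; 11^15 ≡ 14 (mod 17).
Combine by CRT: x ≡ 32 (mod 71), x ≡ 14 (mod 17) ⇒ x ≡ 813 (mod 1207).

813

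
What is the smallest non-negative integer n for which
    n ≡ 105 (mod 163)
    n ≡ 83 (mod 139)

From n ≡ 105 (mod 163) write n = 105 + 163t. Substituting into n ≡ 83 (mod 139) gives 163t ≡ 117 (mod 139), and since 24⁻¹ ≡ 29 (mod 139), t ≡ 57. Hence n ≡ 105 + 163·57 = 9396 (mod 22657).

9396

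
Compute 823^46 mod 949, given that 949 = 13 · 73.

165

Mod 13: 823 ≡ 4; by Fermat, exponent reduces to 46 mod 12 = 10; 4^10 ≡ 9 (mod 13).
Mod 73: 823 ≡ 20; 20^46 ≡ 19 (mod 73).
Combine by CRT: x ≡ 9 (mod 13), x ≡ 19 (mod 73) ⇒ x ≡ 165 (mod 949).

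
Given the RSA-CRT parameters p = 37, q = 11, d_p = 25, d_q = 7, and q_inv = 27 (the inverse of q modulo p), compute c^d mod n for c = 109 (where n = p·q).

54

m₁ = c^(d_p) mod p: c ≡ 35 (mod 37), and 35^25 mod 37 = 17.
m₂ = c^(d_q) mod q: c ≡ 10 (mod 11), and 10^7 mod 11 = 10.
h = q_inv·(m₁ − m₂) mod p = 27·(17 − 10) mod 37 = 4.
m = m₂ + h·q = 10 + 4·11 = 54.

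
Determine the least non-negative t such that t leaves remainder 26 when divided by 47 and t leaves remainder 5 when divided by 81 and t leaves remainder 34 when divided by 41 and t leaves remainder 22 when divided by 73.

11192747

From t ≡ 26 (mod 47) write t = 26 + 47s. Substituting into t ≡ 5 (mod 81) gives 47s ≡ 60 (mod 81), and since 47⁻¹ ≡ 50 (mod 81), s ≡ 3. Hence t ≡ 26 + 47·3 = 167 (mod 3807).
From t ≡ 167 (mod 3807) write t = 167 + 3807s. Substituting into t ≡ 34 (mod 41) gives 3807s ≡ 31 (mod 41), and since 35⁻¹ ≡ 34 (mod 41), s ≡ 29. Hence t ≡ 167 + 3807·29 = 110570 (mod 156087).
From t ≡ 110570 (mod 156087) write t = 110570 + 156087s. Substituting into t ≡ 22 (mod 73) gives 156087s ≡ 47 (mod 73), and since 13⁻¹ ≡ 45 (mod 73), s ≡ 71. Hence t ≡ 110570 + 156087·71 = 11192747 (mod 11394351).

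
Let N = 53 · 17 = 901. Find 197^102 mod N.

Mod 53: 197 ≡ 38; by Fermat, exponent reduces to 102 mod 52 = 50; 38^50 ≡ 49 (mod 53).
Mod 17: 197 ≡ 10; by Fermat, exponent reduces to 102 mod 16 = 6; 10^6 ≡ 9 (mod 17).
Combine by CRT: x ≡ 49 (mod 53), x ≡ 9 (mod 17) ⇒ x ≡ 791 (mod 901).

791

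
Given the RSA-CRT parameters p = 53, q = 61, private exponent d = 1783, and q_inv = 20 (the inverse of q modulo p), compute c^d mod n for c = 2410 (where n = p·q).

d_p = d mod (p−1) = 1783 mod 52 = 15; d_q = d mod (q−1) = 43.
m₁ = c^(d_p) mod p: c ≡ 25 (mod 53), and 25^15 mod 53 = 11.
m₂ = c^(d_q) mod q: c ≡ 31 (mod 61), and 31^43 mod 61 = 44.
h = q_inv·(m₁ − m₂) mod p = 20·(11 − 44) mod 53 = 29.
m = m₂ + h·q = 44 + 29·61 = 1813.

1813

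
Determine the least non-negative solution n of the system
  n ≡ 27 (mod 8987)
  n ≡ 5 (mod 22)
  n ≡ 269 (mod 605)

gcd(8987, 22) = 11 and 11 | (5 − 27), so the pair is consistent; merging gives n ≡ 27 (mod 17974), where 17974 = lcm(8987, 22).
gcd(17974, 605) = 11 and 11 | (269 − 27), so the pair is consistent; merging gives n ≡ 593169 (mod 988570), where 988570 = lcm(17974, 605).
The solution is unique modulo lcm(8987, 22, 605) = 988570.

593169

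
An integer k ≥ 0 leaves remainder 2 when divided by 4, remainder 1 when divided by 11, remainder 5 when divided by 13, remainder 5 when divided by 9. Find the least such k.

Combine the congruences pairwise.
From k ≡ 2 (mod 4) write k = 2 + 4t. Substituting into k ≡ 1 (mod 11) gives 4t ≡ 10 (mod 11), and since 4⁻¹ ≡ 3 (mod 11), t ≡ 8. Hence k ≡ 2 + 4·8 = 34 (mod 44).
From k ≡ 34 (mod 44) write k = 34 + 44t. Substituting into k ≡ 5 (mod 13) gives 44t ≡ 10 (mod 13), and since 5⁻¹ ≡ 8 (mod 13), t ≡ 2. Hence k ≡ 34 + 44·2 = 122 (mod 572).
From k ≡ 122 (mod 572) write k = 122 + 572t. Substituting into k ≡ 5 (mod 9) gives 572t ≡ 0 (mod 9), and since 5⁻¹ ≡ 2 (mod 9), t ≡ 0. Hence k ≡ 122 + 572·0 = 122 (mod 5148).

122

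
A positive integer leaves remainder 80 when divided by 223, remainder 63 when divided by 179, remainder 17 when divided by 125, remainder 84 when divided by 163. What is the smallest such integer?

The moduli are pairwise coprime; N = 223·179·125·163 = 813308875.
N/223 = 3647125; 3647125 ≡ 183 (mod 223); 183·39 ≡ 1, so inverse 39.
N/179 = 4543625; 4543625 ≡ 68 (mod 179); 68·129 ≡ 1, so inverse 129.
N/125 = 6506471; 6506471 ≡ 96 (mod 125); 96·56 ≡ 1, so inverse 56.
N/163 = 4989625; 4989625 ≡ 32 (mod 163); 32·107 ≡ 1, so inverse 107.
x ≡ 80·3647125·39 + 63·4543625·129 + 17·6506471·56 + 84·4989625·107 = 99345980267.
99345980267 mod 813308875 = 122297517.

122297517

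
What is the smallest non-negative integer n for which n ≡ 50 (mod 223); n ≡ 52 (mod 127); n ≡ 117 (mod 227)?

5476038

The moduli are pairwise coprime; M = 223·127·227 = 6428867.
M/223 = 28829; 28829 ≡ 62 (mod 223); 62·18 ≡ 1, so inverse 18.
M/127 = 50621; 50621 ≡ 75 (mod 127); 75·105 ≡ 1, so inverse 105.
M/227 = 28321; 28321 ≡ 173 (mod 227); 173·21 ≡ 1, so inverse 21.
n ≡ 50·28829·18 + 52·50621·105 + 117·28321·21 = 371921457.
371921457 mod 6428867 = 5476038.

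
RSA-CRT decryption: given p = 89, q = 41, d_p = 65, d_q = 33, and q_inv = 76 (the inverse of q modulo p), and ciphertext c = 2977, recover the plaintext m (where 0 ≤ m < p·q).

2423

m₁ = c^(d_p) mod p: c ≡ 40 (mod 89), and 40^65 mod 89 = 20.
m₂ = c^(d_q) mod q: c ≡ 25 (mod 41), and 25^33 mod 41 = 4.
h = q_inv·(m₁ − m₂) mod p = 76·(20 − 4) mod 89 = 59.
m = m₂ + h·q = 4 + 59·41 = 2423.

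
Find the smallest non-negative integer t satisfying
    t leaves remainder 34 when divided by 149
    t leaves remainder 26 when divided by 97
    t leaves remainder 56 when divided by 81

The moduli are pairwise coprime; N = 149·97·81 = 1170693.
N/149 = 7857; 7857 ≡ 109 (mod 149); 109·108 ≡ 1, so inverse 108.
N/97 = 12069; 12069 ≡ 41 (mod 97); 41·71 ≡ 1, so inverse 71.
N/81 = 14453; 14453 ≡ 35 (mod 81); 35·44 ≡ 1, so inverse 44.
t ≡ 34·7857·108 + 26·12069·71 + 56·14453·44 = 86742470.
86742470 mod 1170693 = 111188.

111188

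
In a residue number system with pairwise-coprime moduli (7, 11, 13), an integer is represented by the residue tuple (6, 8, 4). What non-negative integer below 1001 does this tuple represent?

888

The moduli are pairwise coprime; N = 7·11·13 = 1001.
N/7 = 143; 143 ≡ 3 (mod 7); 3·5 ≡ 1, so inverse 5.
N/11 = 91; 91 ≡ 3 (mod 11); 3·4 ≡ 1, so inverse 4.
N/13 = 77; 77 ≡ 12 (mod 13); 12·12 ≡ 1, so inverse 12.
x ≡ 6·143·5 + 8·91·4 + 4·77·12 = 10898.
10898 mod 1001 = 888.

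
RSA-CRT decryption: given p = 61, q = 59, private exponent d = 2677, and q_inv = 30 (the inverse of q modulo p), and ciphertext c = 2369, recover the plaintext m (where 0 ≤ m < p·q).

2771

d_p = d mod (p−1) = 2677 mod 60 = 37; d_q = d mod (q−1) = 9.
m₁ = c^(d_p) mod p: c ≡ 51 (mod 61), and 51^37 mod 61 = 26.
m₂ = c^(d_q) mod q: c ≡ 9 (mod 59), and 9^9 mod 59 = 57.
h = q_inv·(m₁ − m₂) mod p = 30·(26 − 57) mod 61 = 46.
m = m₂ + h·q = 57 + 46·59 = 2771.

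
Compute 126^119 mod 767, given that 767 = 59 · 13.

276

Mod 59: 126 ≡ 8; by Fermat, exponent reduces to 119 mod 58 = 3; 8^3 ≡ 40 (mod 59).
Mod 13: 126 ≡ 9; by Fermat, exponent reduces to 119 mod 12 = 11; 9^11 ≡ 3 (mod 13).
Combine by CRT: x ≡ 40 (mod 59), x ≡ 3 (mod 13) ⇒ x ≡ 276 (mod 767).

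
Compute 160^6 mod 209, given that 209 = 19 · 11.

Mod 19: 160 ≡ 8; 8^6 ≡ 1 (mod 19).
Mod 11: 160 ≡ 6; 6^6 ≡ 5 (mod 11).
Combine by CRT: x ≡ 1 (mod 19), x ≡ 5 (mod 11) ⇒ x ≡ 115 (mod 209).

115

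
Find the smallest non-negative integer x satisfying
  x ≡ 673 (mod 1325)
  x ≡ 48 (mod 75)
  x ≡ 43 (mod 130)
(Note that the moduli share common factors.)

77523

gcd(1325, 75) = 25 and 25 | (48 − 673), so the pair is consistent; merging gives x ≡ 1998 (mod 3975), where 3975 = lcm(1325, 75).
gcd(3975, 130) = 5 and 5 | (43 − 1998), so the pair is consistent; merging gives x ≡ 77523 (mod 103350), where 103350 = lcm(3975, 130).
The solution is unique modulo lcm(1325, 75, 130) = 103350.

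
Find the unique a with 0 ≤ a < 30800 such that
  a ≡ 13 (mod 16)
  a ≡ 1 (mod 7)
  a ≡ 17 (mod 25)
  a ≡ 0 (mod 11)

2717

The moduli are pairwise coprime; N = 16·7·25·11 = 30800.
N/16 = 1925; 1925 ≡ 5 (mod 16); 5·13 ≡ 1, so inverse 13.
N/7 = 4400; 4400 ≡ 4 (mod 7); 4·2 ≡ 1, so inverse 2.
N/25 = 1232; 1232 ≡ 7 (mod 25); 7·18 ≡ 1, so inverse 18.
N/11 = 2800; 2800 ≡ 6 (mod 11); 6·2 ≡ 1, so inverse 2.
a ≡ 13·1925·13 + 1·4400·2 + 17·1232·18 + 0·2800·2 = 711117.
711117 mod 30800 = 2717.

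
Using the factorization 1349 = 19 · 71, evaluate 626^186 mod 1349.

1160

Mod 19: 626 ≡ 18; by Fermat, exponent reduces to 186 mod 18 = 6; 18^6 ≡ 1 (mod 19).
Mod 71: 626 ≡ 58; by Fermat, exponent reduces to 186 mod 70 = 46; 58^46 ≡ 24 (mod 71).
Combine by CRT: x ≡ 1 (mod 19), x ≡ 24 (mod 71) ⇒ x ≡ 1160 (mod 1349).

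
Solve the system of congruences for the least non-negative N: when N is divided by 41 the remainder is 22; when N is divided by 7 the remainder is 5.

Combine the congruences pairwise.
From N ≡ 22 (mod 41) write N = 22 + 41t. Substituting into N ≡ 5 (mod 7) gives 41t ≡ 4 (mod 7), and since 6⁻¹ ≡ 6 (mod 7), t ≡ 3. Hence N ≡ 22 + 41·3 = 145 (mod 287).

145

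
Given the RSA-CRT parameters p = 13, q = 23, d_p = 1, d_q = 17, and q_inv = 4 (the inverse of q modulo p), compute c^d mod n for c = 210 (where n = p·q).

m₁ = c^(d_p) mod p: c ≡ 2 (mod 13), and 2^1 mod 13 = 2.
m₂ = c^(d_q) mod q: c ≡ 3 (mod 23), and 3^17 mod 23 = 16.
h = q_inv·(m₁ − m₂) mod p = 4·(2 − 16) mod 13 = 9.
m = m₂ + h·q = 16 + 9·23 = 223.

223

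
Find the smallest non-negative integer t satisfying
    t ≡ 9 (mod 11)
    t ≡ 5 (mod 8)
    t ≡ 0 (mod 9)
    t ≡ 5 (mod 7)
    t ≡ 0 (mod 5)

16245

The moduli are pairwise coprime; N = 11·8·9·7·5 = 27720.
N/11 = 2520; 2520 ≡ 1 (mod 11), inverse 1.
N/8 = 3465; 3465 ≡ 1 (mod 8), inverse 1.
N/9 = 3080; 3080 ≡ 2 (mod 9); 2·5 ≡ 1, so inverse 5.
N/7 = 3960; 3960 ≡ 5 (mod 7); 5·3 ≡ 1, so inverse 3.
N/5 = 5544; 5544 ≡ 4 (mod 5); 4·4 ≡ 1, so inverse 4.
t ≡ 9·2520·1 + 5·3465·1 + 0·3080·5 + 5·3960·3 + 0·5544·4 = 99405.
99405 mod 27720 = 16245.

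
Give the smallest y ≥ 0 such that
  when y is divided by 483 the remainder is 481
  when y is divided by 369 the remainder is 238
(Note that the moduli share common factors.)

13522

gcd(483, 369) = 3 and 3 | (238 − 481), so the pair is consistent; merging gives y ≡ 13522 (mod 59409), where 59409 = lcm(483, 369).
The solution is unique modulo lcm(483, 369) = 59409.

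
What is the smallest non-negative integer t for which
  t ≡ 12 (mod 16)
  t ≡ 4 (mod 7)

60

From t ≡ 12 (mod 16) write t = 12 + 16s. Substituting into t ≡ 4 (mod 7) gives 16s ≡ 6 (mod 7), and since 2⁻¹ ≡ 4 (mod 7), s ≡ 3. Hence t ≡ 12 + 16·3 = 60 (mod 112).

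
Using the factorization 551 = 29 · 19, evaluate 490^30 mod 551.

Mod 29: 490 ≡ 26; by Fermat, exponent reduces to 30 mod 28 = 2; 26^2 ≡ 9 (mod 29).
Mod 19: 490 ≡ 15; by Fermat, exponent reduces to 30 mod 18 = 12; 15^12 ≡ 7 (mod 19).
Combine by CRT: x ≡ 9 (mod 29), x ≡ 7 (mod 19) ⇒ x ≡ 444 (mod 551).

444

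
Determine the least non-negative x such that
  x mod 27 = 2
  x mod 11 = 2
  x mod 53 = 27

The moduli are pairwise coprime; N = 27·11·53 = 15741.
N/27 = 583; 583 ≡ 16 (mod 27); 16·22 ≡ 1, so inverse 22.
N/11 = 1431; 1431 ≡ 1 (mod 11), inverse 1.
N/53 = 297; 297 ≡ 32 (mod 53); 32·5 ≡ 1, so inverse 5.
x ≡ 2·583·22 + 2·1431·1 + 27·297·5 = 68609.
68609 mod 15741 = 5645.

5645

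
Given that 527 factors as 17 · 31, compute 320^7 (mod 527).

516

Mod 17: 320 ≡ 14; 14^7 ≡ 6 (mod 17).
Mod 31: 320 ≡ 10; 10^7 ≡ 20 (mod 31).
Combine by CRT: x ≡ 6 (mod 17), x ≡ 20 (mod 31) ⇒ x ≡ 516 (mod 527).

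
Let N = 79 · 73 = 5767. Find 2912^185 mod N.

739

Mod 79: 2912 ≡ 68; by Fermat, exponent reduces to 185 mod 78 = 29; 68^29 ≡ 28 (mod 79).
Mod 73: 2912 ≡ 65; by Fermat, exponent reduces to 185 mod 72 = 41; 65^41 ≡ 9 (mod 73).
Combine by CRT: x ≡ 28 (mod 79), x ≡ 9 (mod 73) ⇒ x ≡ 739 (mod 5767).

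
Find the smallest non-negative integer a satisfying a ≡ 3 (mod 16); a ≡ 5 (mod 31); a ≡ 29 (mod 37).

From a ≡ 3 (mod 16) write a = 3 + 16t. Substituting into a ≡ 5 (mod 31) gives 16t ≡ 2 (mod 31), and since 16⁻¹ ≡ 2 (mod 31), t ≡ 4. Hence a ≡ 3 + 16·4 = 67 (mod 496).
From a ≡ 67 (mod 496) write a = 67 + 496t. Substituting into a ≡ 29 (mod 37) gives 496t ≡ 36 (mod 37), and since 15⁻¹ ≡ 5 (mod 37), t ≡ 32. Hence a ≡ 67 + 496·32 = 15939 (mod 18352).

15939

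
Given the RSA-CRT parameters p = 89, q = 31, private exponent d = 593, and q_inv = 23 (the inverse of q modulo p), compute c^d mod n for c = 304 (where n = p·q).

749

d_p = d mod (p−1) = 593 mod 88 = 65; d_q = d mod (q−1) = 23.
m₁ = c^(d_p) mod p: c ≡ 37 (mod 89), and 37^65 mod 89 = 37.
m₂ = c^(d_q) mod q: c ≡ 25 (mod 31), and 25^23 mod 31 = 5.
h = q_inv·(m₁ − m₂) mod p = 23·(37 − 5) mod 89 = 24.
m = m₂ + h·q = 5 + 24·31 = 749.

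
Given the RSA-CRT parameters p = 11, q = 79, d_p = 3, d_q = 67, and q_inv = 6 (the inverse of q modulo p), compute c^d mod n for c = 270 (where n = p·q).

m₁ = c^(d_p) mod p: c ≡ 6 (mod 11), and 6^3 mod 11 = 7.
m₂ = c^(d_q) mod q: c ≡ 33 (mod 79), and 33^67 mod 79 = 17.
h = q_inv·(m₁ − m₂) mod p = 6·(7 − 17) mod 11 = 6.
m = m₂ + h·q = 17 + 6·79 = 491.

491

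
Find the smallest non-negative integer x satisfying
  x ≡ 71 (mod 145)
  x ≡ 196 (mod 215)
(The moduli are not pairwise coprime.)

4711

Combine the congruences pairwise.
gcd(145, 215) = 5 and 5 | (196 − 71), so the pair is consistent; merging gives x ≡ 4711 (mod 6235), where 6235 = lcm(145, 215).
The solution is unique modulo lcm(145, 215) = 6235.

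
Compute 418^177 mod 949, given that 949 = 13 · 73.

382

Mod 13: 418 ≡ 2; by Fermat, exponent reduces to 177 mod 12 = 9; 2^9 ≡ 5 (mod 13).
Mod 73: 418 ≡ 53; by Fermat, exponent reduces to 177 mod 72 = 33; 53^33 ≡ 17 (mod 73).
Combine by CRT: x ≡ 5 (mod 13), x ≡ 17 (mod 73) ⇒ x ≡ 382 (mod 949).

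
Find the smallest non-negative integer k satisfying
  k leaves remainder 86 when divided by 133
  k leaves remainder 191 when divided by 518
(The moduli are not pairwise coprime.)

8997

Combine the congruences pairwise.
gcd(133, 518) = 7 and 7 | (191 − 86), so the pair is consistent; merging gives k ≡ 8997 (mod 9842), where 9842 = lcm(133, 518).
The solution is unique modulo lcm(133, 518) = 9842.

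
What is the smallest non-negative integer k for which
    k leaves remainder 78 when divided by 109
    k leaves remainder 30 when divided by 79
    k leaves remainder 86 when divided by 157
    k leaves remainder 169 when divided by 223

The moduli are pairwise coprime; N = 109·79·157·223 = 301479721.
N/109 = 2765869; 2765869 ≡ 103 (mod 109); 103·18 ≡ 1, so inverse 18.
N/79 = 3816199; 3816199 ≡ 25 (mod 79); 25·19 ≡ 1, so inverse 19.
N/157 = 1920253; 1920253 ≡ 143 (mod 157); 143·56 ≡ 1, so inverse 56.
N/223 = 1351927; 1351927 ≡ 101 (mod 223); 101·53 ≡ 1, so inverse 53.
k ≡ 78·2765869·18 + 30·3816199·19 + 86·1920253·56 + 169·1351927·53 = 27415662093.
27415662093 mod 301479721 = 282487203.

282487203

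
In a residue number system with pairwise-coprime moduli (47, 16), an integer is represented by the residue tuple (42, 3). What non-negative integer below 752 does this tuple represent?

From x ≡ 42 (mod 47) write x = 42 + 47t. Substituting into x ≡ 3 (mod 16) gives 47t ≡ 9 (mod 16), and since 15⁻¹ ≡ 15 (mod 16), t ≡ 7. Hence x ≡ 42 + 47·7 = 371 (mod 752).

371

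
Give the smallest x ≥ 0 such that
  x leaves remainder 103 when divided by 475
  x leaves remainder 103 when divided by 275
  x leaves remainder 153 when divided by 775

120278

gcd(475, 275) = 25 and 25 | (103 − 103), so the pair is consistent; merging gives x ≡ 103 (mod 5225), where 5225 = lcm(475, 275).
gcd(5225, 775) = 25 and 25 | (153 − 103), so the pair is consistent; merging gives x ≡ 120278 (mod 161975), where 161975 = lcm(5225, 775).
The solution is unique modulo lcm(475, 275, 775) = 161975.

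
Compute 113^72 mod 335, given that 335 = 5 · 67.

Mod 5: 113 ≡ 3; since 4 | 72, by Fermat 3^72 ≡ 1 (mod 5).
Mod 67: 113 ≡ 46; by Fermat, exponent reduces to 72 mod 66 = 6; 46^6 ≡ 24 (mod 67).
Combine by CRT: x ≡ 1 (mod 5), x ≡ 24 (mod 67) ⇒ x ≡ 91 (mod 335).

91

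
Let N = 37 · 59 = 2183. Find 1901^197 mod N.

621

Mod 37: 1901 ≡ 14; by Fermat, exponent reduces to 197 mod 36 = 17; 14^17 ≡ 29 (mod 37).
Mod 59: 1901 ≡ 13; by Fermat, exponent reduces to 197 mod 58 = 23; 13^23 ≡ 31 (mod 59).
Combine by CRT: x ≡ 29 (mod 37), x ≡ 31 (mod 59) ⇒ x ≡ 621 (mod 2183).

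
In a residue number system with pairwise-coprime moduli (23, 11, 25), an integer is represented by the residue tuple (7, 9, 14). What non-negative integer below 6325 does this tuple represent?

From x ≡ 7 (mod 23) write x = 7 + 23t. Substituting into x ≡ 9 (mod 11) gives 23t ≡ 2 (mod 11), and since 1⁻¹ ≡ 1 (mod 11), t ≡ 2. Hence x ≡ 7 + 23·2 = 53 (mod 253).
From x ≡ 53 (mod 253) write x = 53 + 253t. Substituting into x ≡ 14 (mod 25) gives 253t ≡ 11 (mod 25), and since 3⁻¹ ≡ 17 (mod 25), t ≡ 12. Hence x ≡ 53 + 253·12 = 3089 (mod 6325).

3089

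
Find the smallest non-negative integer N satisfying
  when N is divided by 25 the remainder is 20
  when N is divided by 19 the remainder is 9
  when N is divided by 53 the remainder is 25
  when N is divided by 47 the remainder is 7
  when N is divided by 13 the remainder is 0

12128545

From N ≡ 20 (mod 25) write N = 20 + 25t. Substituting into N ≡ 9 (mod 19) gives 25t ≡ 8 (mod 19), and since 6⁻¹ ≡ 16 (mod 19), t ≡ 14. Hence N ≡ 20 + 25·14 = 370 (mod 475).
From N ≡ 370 (mod 475) write N = 370 + 475t. Substituting into N ≡ 25 (mod 53) gives 475t ≡ 26 (mod 53), and since 51⁻¹ ≡ 26 (mod 53), t ≡ 40. Hence N ≡ 370 + 475·40 = 19370 (mod 25175).
From N ≡ 19370 (mod 25175) write N = 19370 + 25175t. Substituting into N ≡ 7 (mod 47) gives 25175t ≡ 1 (mod 47), and since 30⁻¹ ≡ 11 (mod 47), t ≡ 11. Hence N ≡ 19370 + 25175·11 = 296295 (mod 1183225).
From N ≡ 296295 (mod 1183225) write N = 296295 + 1183225t. Substituting into N ≡ 0 (mod 13) gives 1183225t ≡ 1 (mod 13), and since 4⁻¹ ≡ 10 (mod 13), t ≡ 10. Hence N ≡ 296295 + 1183225·10 = 12128545 (mod 15381925).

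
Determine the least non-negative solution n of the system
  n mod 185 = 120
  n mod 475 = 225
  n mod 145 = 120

gcd(185, 475) = 5 and 5 | (225 − 120), so the pair is consistent; merging gives n ≡ 17325 (mod 17575), where 17575 = lcm(185, 475).
gcd(17575, 145) = 5 and 5 | (120 − 17325), so the pair is consistent; merging gives n ≡ 386400 (mod 509675), where 509675 = lcm(17575, 145).
The solution is unique modulo lcm(185, 475, 145) = 509675.

386400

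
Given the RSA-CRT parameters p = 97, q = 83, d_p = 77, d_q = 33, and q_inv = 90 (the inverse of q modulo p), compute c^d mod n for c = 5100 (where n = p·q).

m₁ = c^(d_p) mod p: c ≡ 56 (mod 97), and 56^77 mod 97 = 14.
m₂ = c^(d_q) mod q: c ≡ 37 (mod 83), and 37^33 mod 83 = 16.
h = q_inv·(m₁ − m₂) mod p = 90·(14 − 16) mod 97 = 14.
m = m₂ + h·q = 16 + 14·83 = 1178.

1178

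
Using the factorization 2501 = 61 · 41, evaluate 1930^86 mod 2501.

1262

Mod 61: 1930 ≡ 39; by Fermat, exponent reduces to 86 mod 60 = 26; 39^26 ≡ 42 (mod 61).
Mod 41: 1930 ≡ 3; by Fermat, exponent reduces to 86 mod 40 = 6; 3^6 ≡ 32 (mod 41).
Combine by CRT: x ≡ 42 (mod 61), x ≡ 32 (mod 41) ⇒ x ≡ 1262 (mod 2501).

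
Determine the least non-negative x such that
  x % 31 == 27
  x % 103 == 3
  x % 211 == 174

The moduli are pairwise coprime; N = 31·103·211 = 673723.
N/31 = 21733; 21733 ≡ 2 (mod 31); 2·16 ≡ 1, so inverse 16.
N/103 = 6541; 6541 ≡ 52 (mod 103); 52·2 ≡ 1, so inverse 2.
N/211 = 3193; 3193 ≡ 28 (mod 211); 28·98 ≡ 1, so inverse 98.
x ≡ 27·21733·16 + 3·6541·2 + 174·3193·98 = 63874938.
63874938 mod 673723 = 544976.

544976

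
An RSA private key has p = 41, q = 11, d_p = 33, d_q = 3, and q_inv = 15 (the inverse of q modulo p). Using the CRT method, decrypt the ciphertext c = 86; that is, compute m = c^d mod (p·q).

m₁ = c^(d_p) mod p: c ≡ 4 (mod 41), and 4^33 mod 41 = 23.
m₂ = c^(d_q) mod q: c ≡ 9 (mod 11), and 9^3 mod 11 = 3.
h = q_inv·(m₁ − m₂) mod p = 15·(23 − 3) mod 41 = 13.
m = m₂ + h·q = 3 + 13·11 = 146.

146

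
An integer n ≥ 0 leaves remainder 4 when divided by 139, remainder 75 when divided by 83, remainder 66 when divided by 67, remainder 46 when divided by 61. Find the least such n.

The moduli are pairwise coprime; M = 139·83·67·61 = 47151719.
M/139 = 339221; 339221 ≡ 61 (mod 139); 61·98 ≡ 1, so inverse 98.
M/83 = 568093; 568093 ≡ 41 (mod 83); 41·81 ≡ 1, so inverse 81.
M/67 = 703757; 703757 ≡ 56 (mod 67); 56·6 ≡ 1, so inverse 6.
M/61 = 772979; 772979 ≡ 48 (mod 61); 48·14 ≡ 1, so inverse 14.
n ≡ 4·339221·98 + 75·568093·81 + 66·703757·6 + 46·772979·14 = 4360625855.
4360625855 mod 47151719 = 22667707.

22667707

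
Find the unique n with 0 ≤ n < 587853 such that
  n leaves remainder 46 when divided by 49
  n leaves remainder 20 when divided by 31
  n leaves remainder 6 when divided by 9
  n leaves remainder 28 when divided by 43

528756

The moduli are pairwise coprime; M = 49·31·9·43 = 587853.
M/49 = 11997; 11997 ≡ 41 (mod 49); 41·6 ≡ 1, so inverse 6.
M/31 = 18963; 18963 ≡ 22 (mod 31); 22·24 ≡ 1, so inverse 24.
M/9 = 65317; 65317 ≡ 4 (mod 9); 4·7 ≡ 1, so inverse 7.
M/43 = 13671; 13671 ≡ 40 (mod 43); 40·14 ≡ 1, so inverse 14.
n ≡ 46·11997·6 + 20·18963·24 + 6·65317·7 + 28·13671·14 = 20515758.
20515758 mod 587853 = 528756.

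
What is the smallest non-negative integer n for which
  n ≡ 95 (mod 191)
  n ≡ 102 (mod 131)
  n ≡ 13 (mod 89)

Combine the congruences pairwise.
From n ≡ 95 (mod 191) write n = 95 + 191t. Substituting into n ≡ 102 (mod 131) gives 191t ≡ 7 (mod 131), and since 60⁻¹ ≡ 107 (mod 131), t ≡ 94. Hence n ≡ 95 + 191·94 = 18049 (mod 25021).
From n ≡ 18049 (mod 25021) write n = 18049 + 25021t. Substituting into n ≡ 13 (mod 89) gives 25021t ≡ 31 (mod 89), and since 12⁻¹ ≡ 52 (mod 89), t ≡ 10. Hence n ≡ 18049 + 25021·10 = 268259 (mod 2226869).

268259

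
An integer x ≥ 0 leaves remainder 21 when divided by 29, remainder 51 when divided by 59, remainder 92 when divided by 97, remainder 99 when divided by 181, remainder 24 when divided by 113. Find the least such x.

2371355309

The moduli are pairwise coprime; N = 29·59·97·181·113 = 3394523051.
N/29 = 117052519; 117052519 ≡ 22 (mod 29); 22·4 ≡ 1, so inverse 4.
N/59 = 57534289; 57534289 ≡ 26 (mod 59); 26·25 ≡ 1, so inverse 25.
N/97 = 34995083; 34995083 ≡ 5 (mod 97); 5·39 ≡ 1, so inverse 39.
N/181 = 18754271; 18754271 ≡ 137 (mod 181); 137·37 ≡ 1, so inverse 37.
N/113 = 30040027; 30040027 ≡ 107 (mod 113); 107·94 ≡ 1, so inverse 94.
x ≡ 21·117052519·4 + 51·57534289·25 + 92·34995083·39 + 99·18754271·37 + 24·30040027·94 = 345218183460.
345218183460 mod 3394523051 = 2371355309.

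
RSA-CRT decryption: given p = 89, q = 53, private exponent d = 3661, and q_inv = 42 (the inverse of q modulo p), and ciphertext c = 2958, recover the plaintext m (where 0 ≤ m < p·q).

1460

d_p = d mod (p−1) = 3661 mod 88 = 53; d_q = d mod (q−1) = 21.
m₁ = c^(d_p) mod p: c ≡ 21 (mod 89), and 21^53 mod 89 = 36.
m₂ = c^(d_q) mod q: c ≡ 43 (mod 53), and 43^21 mod 53 = 29.
h = q_inv·(m₁ − m₂) mod p = 42·(36 − 29) mod 89 = 27.
m = m₂ + h·q = 29 + 27·53 = 1460.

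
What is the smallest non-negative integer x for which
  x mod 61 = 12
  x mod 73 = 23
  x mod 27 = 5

26303

The moduli are pairwise coprime; N = 61·73·27 = 120231.
N/61 = 1971; 1971 ≡ 19 (mod 61); 19·45 ≡ 1, so inverse 45.
N/73 = 1647; 1647 ≡ 41 (mod 73); 41·57 ≡ 1, so inverse 57.
N/27 = 4453; 4453 ≡ 25 (mod 27); 25·13 ≡ 1, so inverse 13.
x ≡ 12·1971·45 + 23·1647·57 + 5·4453·13 = 3513002.
3513002 mod 120231 = 26303.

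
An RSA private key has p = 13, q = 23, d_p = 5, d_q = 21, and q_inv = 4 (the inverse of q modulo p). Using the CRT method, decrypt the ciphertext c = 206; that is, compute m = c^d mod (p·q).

m₁ = c^(d_p) mod p: c ≡ 11 (mod 13), and 11^5 mod 13 = 7.
m₂ = c^(d_q) mod q: c ≡ 22 (mod 23), and 22^21 mod 23 = 22.
h = q_inv·(m₁ − m₂) mod p = 4·(7 − 22) mod 13 = 5.
m = m₂ + h·q = 22 + 5·23 = 137.

137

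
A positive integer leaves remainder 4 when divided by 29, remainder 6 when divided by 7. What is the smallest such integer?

62

Combine the congruences pairwise.
From n ≡ 4 (mod 29) write n = 4 + 29t. Substituting into n ≡ 6 (mod 7) gives 29t ≡ 2 (mod 7), and since 1⁻¹ ≡ 1 (mod 7), t ≡ 2. Hence n ≡ 4 + 29·2 = 62 (mod 203).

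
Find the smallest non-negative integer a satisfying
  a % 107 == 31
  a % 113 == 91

11052

Combine the congruences pairwise.
From a ≡ 31 (mod 107) write a = 31 + 107t. Substituting into a ≡ 91 (mod 113) gives 107t ≡ 60 (mod 113), and since 107⁻¹ ≡ 94 (mod 113), t ≡ 103. Hence a ≡ 31 + 107·103 = 11052 (mod 12091).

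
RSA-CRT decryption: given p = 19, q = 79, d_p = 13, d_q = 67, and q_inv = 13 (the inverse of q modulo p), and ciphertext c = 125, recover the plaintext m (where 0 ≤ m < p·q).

m₁ = c^(d_p) mod p: c ≡ 11 (mod 19), and 11^13 mod 19 = 11.
m₂ = c^(d_q) mod q: c ≡ 46 (mod 79), and 46^67 mod 79 = 62.
h = q_inv·(m₁ − m₂) mod p = 13·(11 − 62) mod 19 = 2.
m = m₂ + h·q = 62 + 2·79 = 220.

220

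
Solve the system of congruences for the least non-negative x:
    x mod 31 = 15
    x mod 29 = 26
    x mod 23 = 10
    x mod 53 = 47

The moduli are pairwise coprime; N = 31·29·23·53 = 1095881.
N/31 = 35351; 35351 ≡ 11 (mod 31); 11·17 ≡ 1, so inverse 17.
N/29 = 37789; 37789 ≡ 2 (mod 29); 2·15 ≡ 1, so inverse 15.
N/23 = 47647; 47647 ≡ 14 (mod 23); 14·5 ≡ 1, so inverse 5.
N/53 = 20677; 20677 ≡ 7 (mod 53); 7·38 ≡ 1, so inverse 38.
x ≡ 15·35351·17 + 26·37789·15 + 10·47647·5 + 47·20677·38 = 63063687.
63063687 mod 1095881 = 598470.

598470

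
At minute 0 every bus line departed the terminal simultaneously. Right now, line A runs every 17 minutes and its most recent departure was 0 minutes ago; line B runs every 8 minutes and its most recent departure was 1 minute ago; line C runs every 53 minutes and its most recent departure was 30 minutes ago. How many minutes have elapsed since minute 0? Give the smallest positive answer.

4641

The moduli are pairwise coprime; N = 17·8·53 = 7208.
N/17 = 424; 424 ≡ 16 (mod 17); 16·16 ≡ 1, so inverse 16.
N/8 = 901; 901 ≡ 5 (mod 8); 5·5 ≡ 1, so inverse 5.
N/53 = 136; 136 ≡ 30 (mod 53); 30·23 ≡ 1, so inverse 23.
t ≡ 0·424·16 + 1·901·5 + 30·136·23 = 98345.
98345 mod 7208 = 4641.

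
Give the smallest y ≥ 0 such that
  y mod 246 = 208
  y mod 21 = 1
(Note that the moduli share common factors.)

gcd(246, 21) = 3 and 3 | (1 − 208), so the pair is consistent; merging gives y ≡ 946 (mod 1722), where 1722 = lcm(246, 21).
The solution is unique modulo lcm(246, 21) = 1722.

946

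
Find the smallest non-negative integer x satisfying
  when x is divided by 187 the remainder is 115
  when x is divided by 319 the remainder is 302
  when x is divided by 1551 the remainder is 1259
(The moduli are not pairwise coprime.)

gcd(187, 319) = 11 and 11 | (302 − 115), so the pair is consistent; merging gives x ≡ 302 (mod 5423), where 5423 = lcm(187, 319).
gcd(5423, 1551) = 11 and 11 | (1259 − 302), so the pair is consistent; merging gives x ≡ 585986 (mod 764643), where 764643 = lcm(5423, 1551).
The solution is unique modulo lcm(187, 319, 1551) = 764643.

585986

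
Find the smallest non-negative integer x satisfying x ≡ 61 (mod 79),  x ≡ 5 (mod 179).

From x ≡ 61 (mod 79) write x = 61 + 79t. Substituting into x ≡ 5 (mod 179) gives 79t ≡ 123 (mod 179), and since 79⁻¹ ≡ 34 (mod 179), t ≡ 65. Hence x ≡ 61 + 79·65 = 5196 (mod 14141).

5196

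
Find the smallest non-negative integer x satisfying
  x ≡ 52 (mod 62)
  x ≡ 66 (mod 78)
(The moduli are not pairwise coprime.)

300

Combine the congruences pairwise.
gcd(62, 78) = 2 and 2 | (66 − 52), so the pair is consistent; merging gives x ≡ 300 (mod 2418), where 2418 = lcm(62, 78).
The solution is unique modulo lcm(62, 78) = 2418.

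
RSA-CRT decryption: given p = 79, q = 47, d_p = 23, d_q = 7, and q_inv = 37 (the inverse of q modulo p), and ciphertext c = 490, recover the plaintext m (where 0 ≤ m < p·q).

m₁ = c^(d_p) mod p: c ≡ 16 (mod 79), and 16^23 mod 79 = 31.
m₂ = c^(d_q) mod q: c ≡ 20 (mod 47), and 20^7 mod 47 = 26.
h = q_inv·(m₁ − m₂) mod p = 37·(31 − 26) mod 79 = 27.
m = m₂ + h·q = 26 + 27·47 = 1295.

1295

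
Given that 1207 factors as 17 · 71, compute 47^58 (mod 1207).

Mod 17: 47 ≡ 13; by Fermat, exponent reduces to 58 mod 16 = 10; 13^10 ≡ 16 (mod 17).
Mod 71: 47 ≡ 47; 47^58 ≡ 6 (mod 71).
Combine by CRT: x ≡ 16 (mod 17), x ≡ 6 (mod 71) ⇒ x ≡ 645 (mod 1207).

645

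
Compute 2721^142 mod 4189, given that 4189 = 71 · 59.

2730

Mod 71: 2721 ≡ 23; by Fermat, exponent reduces to 142 mod 70 = 2; 23^2 ≡ 32 (mod 71).
Mod 59: 2721 ≡ 7; by Fermat, exponent reduces to 142 mod 58 = 26; 7^26 ≡ 16 (mod 59).
Combine by CRT: x ≡ 32 (mod 71), x ≡ 16 (mod 59) ⇒ x ≡ 2730 (mod 4189).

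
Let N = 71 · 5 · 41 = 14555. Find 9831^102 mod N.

13406

Mod 71: 9831 ≡ 33; by Fermat, exponent reduces to 102 mod 70 = 32; 33^32 ≡ 58 (mod 71).
Mod 5: 9831 ≡ 1; by Fermat, exponent reduces to 102 mod 4 = 2; 1^2 ≡ 1 (mod 5).
Mod 41: 9831 ≡ 32; by Fermat, exponent reduces to 102 mod 40 = 22; 32^22 ≡ 40 (mod 41).
Combine by CRT: x ≡ 58 (mod 71), x ≡ 1 (mod 5), x ≡ 40 (mod 41) ⇒ x ≡ 13406 (mod 14555).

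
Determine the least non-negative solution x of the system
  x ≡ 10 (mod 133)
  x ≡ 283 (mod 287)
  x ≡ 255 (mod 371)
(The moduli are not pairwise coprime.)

gcd(133, 287) = 7 and 7 | (283 − 10), so the pair is consistent; merging gives x ≡ 2005 (mod 5453), where 5453 = lcm(133, 287).
gcd(5453, 371) = 7 and 7 | (255 − 2005), so the pair is consistent; merging gives x ≡ 51082 (mod 289009), where 289009 = lcm(5453, 371).
The solution is unique modulo lcm(133, 287, 371) = 289009.

51082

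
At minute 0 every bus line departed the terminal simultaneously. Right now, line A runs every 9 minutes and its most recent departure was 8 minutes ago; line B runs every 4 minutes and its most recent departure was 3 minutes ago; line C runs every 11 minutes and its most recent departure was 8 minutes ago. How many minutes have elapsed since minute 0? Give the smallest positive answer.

107

The moduli are pairwise coprime; N = 9·4·11 = 396.
N/9 = 44; 44 ≡ 8 (mod 9); 8·8 ≡ 1, so inverse 8.
N/4 = 99; 99 ≡ 3 (mod 4); 3·3 ≡ 1, so inverse 3.
N/11 = 36; 36 ≡ 3 (mod 11); 3·4 ≡ 1, so inverse 4.
t ≡ 8·44·8 + 3·99·3 + 8·36·4 = 4859.
4859 mod 396 = 107.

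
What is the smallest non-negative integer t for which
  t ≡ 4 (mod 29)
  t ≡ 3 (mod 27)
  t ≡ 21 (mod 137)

Combine the congruences pairwise.
From t ≡ 4 (mod 29) write t = 4 + 29s. Substituting into t ≡ 3 (mod 27) gives 29s ≡ 26 (mod 27), and since 2⁻¹ ≡ 14 (mod 27), s ≡ 13. Hence t ≡ 4 + 29·13 = 381 (mod 783).
From t ≡ 381 (mod 783) write t = 381 + 783s. Substituting into t ≡ 21 (mod 137) gives 783s ≡ 51 (mod 137), and since 98⁻¹ ≡ 7 (mod 137), s ≡ 83. Hence t ≡ 381 + 783·83 = 65370 (mod 107271).

65370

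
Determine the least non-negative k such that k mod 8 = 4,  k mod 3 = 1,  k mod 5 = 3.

The moduli are pairwise coprime; N = 8·3·5 = 120.
N/8 = 15; 15 ≡ 7 (mod 8); 7·7 ≡ 1, so inverse 7.
N/3 = 40; 40 ≡ 1 (mod 3), inverse 1.
N/5 = 24; 24 ≡ 4 (mod 5); 4·4 ≡ 1, so inverse 4.
k ≡ 4·15·7 + 1·40·1 + 3·24·4 = 748.
748 mod 120 = 28.

28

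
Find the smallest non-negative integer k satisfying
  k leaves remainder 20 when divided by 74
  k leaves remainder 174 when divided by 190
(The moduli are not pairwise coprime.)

Combine the congruences pairwise.
gcd(74, 190) = 2 and 2 | (174 − 20), so the pair is consistent; merging gives k ≡ 4164 (mod 7030), where 7030 = lcm(74, 190).
The solution is unique modulo lcm(74, 190) = 7030.

4164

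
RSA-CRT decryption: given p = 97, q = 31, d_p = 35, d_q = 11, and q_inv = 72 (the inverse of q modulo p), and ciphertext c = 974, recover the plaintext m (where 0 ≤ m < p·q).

m₁ = c^(d_p) mod p: c ≡ 4 (mod 97), and 4^35 mod 97 = 24.
m₂ = c^(d_q) mod q: c ≡ 13 (mod 31), and 13^11 mod 31 = 3.
h = q_inv·(m₁ − m₂) mod p = 72·(24 − 3) mod 97 = 57.
m = m₂ + h·q = 3 + 57·31 = 1770.

1770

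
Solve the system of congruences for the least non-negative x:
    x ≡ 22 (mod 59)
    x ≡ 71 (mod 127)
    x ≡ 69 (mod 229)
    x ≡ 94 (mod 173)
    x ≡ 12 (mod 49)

12493534520

Combine the congruences pairwise.
From x ≡ 22 (mod 59) write x = 22 + 59t. Substituting into x ≡ 71 (mod 127) gives 59t ≡ 49 (mod 127), and since 59⁻¹ ≡ 28 (mod 127), t ≡ 102. Hence x ≡ 22 + 59·102 = 6040 (mod 7493).
From x ≡ 6040 (mod 7493) write x = 6040 + 7493t. Substituting into x ≡ 69 (mod 229) gives 7493t ≡ 212 (mod 229), and since 165⁻¹ ≡ 161 (mod 229), t ≡ 11. Hence x ≡ 6040 + 7493·11 = 88463 (mod 1715897).
From x ≡ 88463 (mod 1715897) write x = 88463 + 1715897t. Substituting into x ≡ 94 (mod 173) gives 1715897t ≡ 34 (mod 173), and since 83⁻¹ ≡ 148 (mod 173), t ≡ 15. Hence x ≡ 88463 + 1715897·15 = 25826918 (mod 296850181).
From x ≡ 25826918 (mod 296850181) write x = 25826918 + 296850181t. Substituting into x ≡ 12 (mod 49) gives 296850181t ≡ 14 (mod 49), and since 47⁻¹ ≡ 24 (mod 49), t ≡ 42. Hence x ≡ 25826918 + 296850181·42 = 12493534520 (mod 14545658869).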